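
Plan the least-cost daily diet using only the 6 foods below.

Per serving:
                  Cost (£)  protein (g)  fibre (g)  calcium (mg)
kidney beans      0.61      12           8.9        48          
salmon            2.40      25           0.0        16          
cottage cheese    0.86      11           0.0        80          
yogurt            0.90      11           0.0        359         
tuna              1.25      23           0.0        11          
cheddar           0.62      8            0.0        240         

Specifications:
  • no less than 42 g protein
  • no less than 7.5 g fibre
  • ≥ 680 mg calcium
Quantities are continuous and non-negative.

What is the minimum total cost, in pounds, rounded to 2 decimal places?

£2.66

Treat it as an LP. Let x1 = servings of kidney beans, x2 = servings of salmon, x3 = servings of cottage cheese, x4 = servings of yogurt, x5 = servings of tuna, x6 = servings of cheddar.
min 0.61x1 + 2.4x2 + 0.86x3 + 0.9x4 + 1.25x5 + 0.62x6 subject to:
  12x1 + 25x2 + 11x3 + 11x4 + 23x5 + 8x6 ≥ 42   (protein)
  8.9x1 ≥ 7.5   (fibre)
  48x1 + 16x2 + 80x3 + 359x4 + 11x5 + 240x6 ≥ 680   (calcium)
  x1, x2, x3, x4, x5, x6 ≥ 0.
The optimal basis is {kidney beans, cheddar}; salmon, cottage cheese, yogurt, tuna drop out. The protein and calcium requirements are met with equality.
Optimal quantities: kidney beans = 1.859 servings, cheddar = 2.462 servings.
Total cost: 0.61·1.859 + 0.62·2.462 = 2.6604.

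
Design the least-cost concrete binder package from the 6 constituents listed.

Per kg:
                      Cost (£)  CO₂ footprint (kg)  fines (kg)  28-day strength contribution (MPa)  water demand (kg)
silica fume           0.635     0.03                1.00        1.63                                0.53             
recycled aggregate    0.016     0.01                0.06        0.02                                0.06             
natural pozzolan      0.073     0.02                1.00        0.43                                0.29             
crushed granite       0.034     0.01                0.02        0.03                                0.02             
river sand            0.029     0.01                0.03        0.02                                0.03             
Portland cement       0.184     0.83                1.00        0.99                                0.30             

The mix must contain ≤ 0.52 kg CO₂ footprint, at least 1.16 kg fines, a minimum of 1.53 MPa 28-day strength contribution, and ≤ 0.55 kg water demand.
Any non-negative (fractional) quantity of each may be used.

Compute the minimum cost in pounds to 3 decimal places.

Let x1 = kg of silica fume, x2 = kg of recycled aggregate, x3 = kg of natural pozzolan, x4 = kg of crushed granite, x5 = kg of river sand, x6 = kg of Portland cement.
Minimize 0.635x1 + 0.016x2 + 0.073x3 + 0.034x4 + 0.029x5 + 0.184x6 with:
  0.03x1 + 0.01x2 + 0.02x3 + 0.01x4 + 0.01x5 + 0.83x6 ≤ 0.52   (CO₂ footprint)
  1x1 + 0.06x2 + 1x3 + 0.02x4 + 0.03x5 + 1x6 ≥ 1.16   (fines)
  1.63x1 + 0.02x2 + 0.43x3 + 0.03x4 + 0.02x5 + 0.99x6 ≥ 1.53   (28-day strength contribution)
  0.53x1 + 0.06x2 + 0.29x3 + 0.02x4 + 0.03x5 + 0.3x6 ≤ 0.55   (water demand)
  x1, x2, x3, x4, x5, x6 ≥ 0.
At the optimum only silica fume, natural pozzolan, Portland cement are positive (recycled aggregate, crushed granite, river sand = 0). Binding constraints: CO₂ footprint, 28-day strength contribution, water demand.
That vertex is x1 = 0.4593, x3 = 0.4371, x6 = 0.5994.
Hence cost = 0.635·0.4593 + 0.073·0.4371 + 0.184·0.5994 = £0.43385.

£0.434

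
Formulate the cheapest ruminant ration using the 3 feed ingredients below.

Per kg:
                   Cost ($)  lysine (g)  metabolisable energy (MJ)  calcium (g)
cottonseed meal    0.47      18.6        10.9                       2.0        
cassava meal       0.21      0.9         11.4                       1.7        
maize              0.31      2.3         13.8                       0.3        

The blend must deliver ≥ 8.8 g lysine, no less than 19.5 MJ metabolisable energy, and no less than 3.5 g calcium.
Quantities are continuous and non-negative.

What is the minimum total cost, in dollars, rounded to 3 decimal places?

Treat it as an LP. Let x1 = kg of cottonseed meal, x2 = kg of cassava meal, x3 = kg of maize.
Minimize 0.47x1 + 0.21x2 + 0.31x3 with:
  18.6x1 + 0.9x2 + 2.3x3 ≥ 8.8   (lysine)
  10.9x1 + 11.4x2 + 13.8x3 ≥ 19.5   (metabolisable energy)
  2x1 + 1.7x2 + 0.3x3 ≥ 3.5   (calcium)
  x1, x2, x3 ≥ 0.
The cheapest feasible vertex uses only cottonseed meal, cassava meal; maize is not used. There the lysine and calcium constraints are tight.
Optimal quantities: cottonseed meal = 0.396 kg, cassava meal = 1.593 kg.
Cost = 0.47·0.396 + 0.21·1.593 = 0.52065.

$0.521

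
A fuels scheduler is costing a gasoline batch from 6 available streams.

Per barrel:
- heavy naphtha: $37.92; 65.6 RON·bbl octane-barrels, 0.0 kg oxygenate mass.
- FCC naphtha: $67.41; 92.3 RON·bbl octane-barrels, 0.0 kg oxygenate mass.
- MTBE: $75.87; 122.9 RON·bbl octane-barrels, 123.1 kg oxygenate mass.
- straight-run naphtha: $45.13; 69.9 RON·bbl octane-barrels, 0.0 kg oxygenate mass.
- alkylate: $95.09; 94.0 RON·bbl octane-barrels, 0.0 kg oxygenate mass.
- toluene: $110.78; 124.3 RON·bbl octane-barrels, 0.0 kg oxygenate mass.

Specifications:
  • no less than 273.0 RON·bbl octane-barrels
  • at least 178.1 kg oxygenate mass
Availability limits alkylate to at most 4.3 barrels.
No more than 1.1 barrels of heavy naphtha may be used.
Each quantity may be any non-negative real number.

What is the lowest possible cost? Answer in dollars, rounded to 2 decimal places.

Let x1 = barrels of heavy naphtha, x2 = barrels of FCC naphtha, x3 = barrels of MTBE, x4 = barrels of straight-run naphtha, x5 = barrels of alkylate, x6 = barrels of toluene.
Minimise 37.92x1 + 67.41x2 + 75.87x3 + 45.13x4 + 95.09x5 + 110.78x6 with:
  65.6x1 + 92.3x2 + 122.9x3 + 69.9x4 + 94x5 + 124.3x6 ≥ 273   (octane-barrels)
  123.1x3 ≥ 178.1   (oxygenate mass)
  x5 ≤ 4.3
  x1 ≤ 1.1
  x1, x2, x3, x4, x5, x6 ≥ 0.
At the optimum only heavy naphtha, MTBE are positive (FCC naphtha, straight-run naphtha, alkylate, toluene = 0). Binding constraints: octane-barrels and the heavy naphtha cap.
That vertex is x1 = 1.1, x3 = 1.6342.
Hence cost = 37.92·1.1 + 75.87·1.6342 = $165.6988.

$165.70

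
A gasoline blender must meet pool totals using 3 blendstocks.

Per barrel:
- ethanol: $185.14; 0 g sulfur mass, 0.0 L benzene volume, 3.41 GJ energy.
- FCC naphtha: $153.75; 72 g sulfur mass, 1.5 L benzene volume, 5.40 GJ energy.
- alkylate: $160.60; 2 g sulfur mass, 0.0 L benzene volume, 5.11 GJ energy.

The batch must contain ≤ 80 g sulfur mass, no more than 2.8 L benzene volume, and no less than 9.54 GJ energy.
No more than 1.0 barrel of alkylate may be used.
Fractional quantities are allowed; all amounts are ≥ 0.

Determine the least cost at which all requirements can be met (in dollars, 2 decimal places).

$282.41

Let x1 = barrels of ethanol, x2 = barrels of FCC naphtha, x3 = barrels of alkylate.
Minimise 185.14x1 + 153.75x2 + 160.6x3 s.t.:
  72x2 + 2x3 ≤ 80   (sulfur mass)
  1.5x2 ≤ 2.8   (benzene volume)
  3.41x1 + 5.4x2 + 5.11x3 ≥ 9.54   (energy)
  x3 ≤ 1
  x1, x2, x3 ≥ 0.
At the optimum only FCC naphtha, alkylate are positive (ethanol = 0). The sulfur mass and energy requirements are met with equality.
Optimal quantities: FCC naphtha = 1.0913 barrels, alkylate = 0.71371 barrels.
Cost = 153.75·1.0913 + 160.6·0.71371 = 282.4092.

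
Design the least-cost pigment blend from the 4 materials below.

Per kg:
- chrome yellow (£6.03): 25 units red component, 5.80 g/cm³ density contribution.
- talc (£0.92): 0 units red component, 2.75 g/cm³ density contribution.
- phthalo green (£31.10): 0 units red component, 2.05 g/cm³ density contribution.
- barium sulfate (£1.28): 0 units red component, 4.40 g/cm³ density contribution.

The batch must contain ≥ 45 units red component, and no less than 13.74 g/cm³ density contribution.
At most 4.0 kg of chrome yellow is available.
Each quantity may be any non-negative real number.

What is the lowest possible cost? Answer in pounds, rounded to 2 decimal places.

This is a linear program. Let x1 = kg of chrome yellow, x2 = kg of talc, x3 = kg of phthalo green, x4 = kg of barium sulfate.
min 6.03x1 + 0.92x2 + 31.1x3 + 1.28x4 subject to:
  25x1 ≥ 45   (red component)
  5.8x1 + 2.75x2 + 2.05x3 + 4.4x4 ≥ 13.74   (density contribution)
  x1 ≤ 4
  x1, x2, x3, x4 ≥ 0.
The cheapest feasible vertex uses only chrome yellow, barium sulfate; talc, phthalo green are not used. There the red component and density contribution constraints are tight.
That vertex is x1 = 1.8, x4 = 0.75.
Total cost: 6.03·1.8 + 1.28·0.75 = 11.8140.

£11.81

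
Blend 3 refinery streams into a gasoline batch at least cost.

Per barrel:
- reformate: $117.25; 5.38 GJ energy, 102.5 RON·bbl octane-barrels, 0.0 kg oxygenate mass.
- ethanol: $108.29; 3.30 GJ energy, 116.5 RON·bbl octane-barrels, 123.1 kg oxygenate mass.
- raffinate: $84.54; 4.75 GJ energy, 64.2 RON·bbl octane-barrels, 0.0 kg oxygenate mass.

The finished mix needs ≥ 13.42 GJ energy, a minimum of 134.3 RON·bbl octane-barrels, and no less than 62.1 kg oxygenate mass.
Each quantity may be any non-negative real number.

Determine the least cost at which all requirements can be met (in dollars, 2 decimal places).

$263.85

Let x1 = barrels of reformate, x2 = barrels of ethanol, x3 = barrels of raffinate.
min 117.25x1 + 108.29x2 + 84.54x3 with:
  5.38x1 + 3.3x2 + 4.75x3 ≥ 13.42   (energy)
  102.5x1 + 116.5x2 + 64.2x3 ≥ 134.3   (octane-barrels)
  123.1x2 ≥ 62.1   (oxygenate mass)
  x1, x2, x3 ≥ 0.
The minimum-cost mix takes nothing from reformate — only ethanol, raffinate. The energy and oxygenate mass requirements are met with equality.
That vertex is x2 = 0.50447, x3 = 2.4748.
Total cost: 108.29·0.50447 + 84.54·2.4748 = 263.8486.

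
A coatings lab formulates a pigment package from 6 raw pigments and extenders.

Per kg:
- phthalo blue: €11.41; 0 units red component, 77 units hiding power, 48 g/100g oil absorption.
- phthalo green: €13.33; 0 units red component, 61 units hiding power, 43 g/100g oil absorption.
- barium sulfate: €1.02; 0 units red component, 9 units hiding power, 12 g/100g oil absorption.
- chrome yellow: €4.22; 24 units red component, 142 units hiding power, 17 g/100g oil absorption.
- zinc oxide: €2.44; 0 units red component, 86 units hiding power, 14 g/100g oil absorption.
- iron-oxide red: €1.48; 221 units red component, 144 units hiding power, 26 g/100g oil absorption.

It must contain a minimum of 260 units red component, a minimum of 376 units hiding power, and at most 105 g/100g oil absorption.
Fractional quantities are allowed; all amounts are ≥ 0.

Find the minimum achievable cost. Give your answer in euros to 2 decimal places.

Let x1 = kg of phthalo blue, x2 = kg of phthalo green, x3 = kg of barium sulfate, x4 = kg of chrome yellow, x5 = kg of zinc oxide, x6 = kg of iron-oxide red.
Minimize 11.41x1 + 13.33x2 + 1.02x3 + 4.22x4 + 2.44x5 + 1.48x6 subject to:
  24x4 + 221x6 ≥ 260   (red component)
  77x1 + 61x2 + 9x3 + 142x4 + 86x5 + 144x6 ≥ 376   (hiding power)
  48x1 + 43x2 + 12x3 + 17x4 + 14x5 + 26x6 ≤ 105   (oil absorption)
  x1, x2, x3, x4, x5, x6 ≥ 0.
At the optimum only iron-oxide red is positive (phthalo blue, phthalo green, barium sulfate, chrome yellow, zinc oxide = 0). There the hiding power constraint is tight.
Optimal quantities: iron-oxide red = 2.611 kg.
Cost = 1.48·2.611 = 3.8643.

€3.86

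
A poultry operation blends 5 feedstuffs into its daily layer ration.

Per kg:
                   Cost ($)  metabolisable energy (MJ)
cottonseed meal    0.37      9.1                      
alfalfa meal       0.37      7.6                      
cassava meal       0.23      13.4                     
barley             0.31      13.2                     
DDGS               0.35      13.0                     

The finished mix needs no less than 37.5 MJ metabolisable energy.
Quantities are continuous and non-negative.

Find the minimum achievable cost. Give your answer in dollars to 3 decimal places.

Set it up as a linear program. Let x1 = kg of cottonseed meal, x2 = kg of alfalfa meal, x3 = kg of cassava meal, x4 = kg of barley, x5 = kg of DDGS.
Minimise 0.37x1 + 0.37x2 + 0.23x3 + 0.31x4 + 0.35x5 subject to:
  9.1x1 + 7.6x2 + 13.4x3 + 13.2x4 + 13x5 ≥ 37.5   (metabolisable energy)
  x1, x2, x3, x4, x5 ≥ 0.
At the optimum only cassava meal is positive (cottonseed meal, alfalfa meal, barley, DDGS = 0). There the metabolisable energy constraint is tight.
So cassava meal = 2.799 kg.
Hence cost = 0.23·2.799 = $0.64377.

$0.644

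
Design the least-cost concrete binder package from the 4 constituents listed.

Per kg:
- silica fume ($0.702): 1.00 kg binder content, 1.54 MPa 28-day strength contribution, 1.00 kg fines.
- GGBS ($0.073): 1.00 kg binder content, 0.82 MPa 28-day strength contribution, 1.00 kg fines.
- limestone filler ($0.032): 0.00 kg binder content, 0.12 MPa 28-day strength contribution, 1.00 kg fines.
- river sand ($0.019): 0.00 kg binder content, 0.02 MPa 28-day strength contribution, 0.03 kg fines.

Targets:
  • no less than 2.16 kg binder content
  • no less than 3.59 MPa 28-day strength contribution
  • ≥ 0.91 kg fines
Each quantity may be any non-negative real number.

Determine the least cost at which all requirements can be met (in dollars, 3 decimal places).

Let x1 = kg of silica fume, x2 = kg of GGBS, x3 = kg of limestone filler, x4 = kg of river sand.
Minimize 0.702x1 + 0.073x2 + 0.032x3 + 0.019x4 subject to:
  1x1 + 1x2 ≥ 2.16   (binder content)
  1.54x1 + 0.82x2 + 0.12x3 + 0.02x4 ≥ 3.59   (28-day strength contribution)
  1x1 + 1x2 + 1x3 + 0.03x4 ≥ 0.91   (fines)
  x1, x2, x3, x4 ≥ 0.
At the optimum only GGBS is positive (silica fume, limestone filler, river sand = 0). Binding constraint: 28-day strength contribution.
Solving gives x2 = 4.378.
Hence cost = 0.073·4.378 = $0.31959.

$0.320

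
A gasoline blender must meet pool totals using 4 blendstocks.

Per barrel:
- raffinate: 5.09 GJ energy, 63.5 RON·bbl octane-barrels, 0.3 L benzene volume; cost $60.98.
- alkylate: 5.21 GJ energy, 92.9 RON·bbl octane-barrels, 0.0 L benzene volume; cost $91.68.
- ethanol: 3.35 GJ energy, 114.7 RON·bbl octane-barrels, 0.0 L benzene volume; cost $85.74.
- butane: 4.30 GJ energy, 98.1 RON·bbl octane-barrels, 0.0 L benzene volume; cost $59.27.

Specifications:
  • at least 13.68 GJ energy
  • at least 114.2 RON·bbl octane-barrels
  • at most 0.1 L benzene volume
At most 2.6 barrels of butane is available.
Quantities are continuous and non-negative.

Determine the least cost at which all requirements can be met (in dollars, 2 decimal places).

$188.56

Let x1 = barrels of raffinate, x2 = barrels of alkylate, x3 = barrels of ethanol, x4 = barrels of butane.
Minimize 60.98x1 + 91.68x2 + 85.74x3 + 59.27x4 with:
  5.09x1 + 5.21x2 + 3.35x3 + 4.3x4 ≥ 13.68   (energy)
  63.5x1 + 92.9x2 + 114.7x3 + 98.1x4 ≥ 114.2   (octane-barrels)
  0.3x1 ≤ 0.1   (benzene volume)
  x4 ≤ 2.6
  x1, x2, x3, x4 ≥ 0.
The optimal basis is {raffinate, alkylate, butane}; ethanol drops out. The energy, benzene volume, the butane cap requirements are met with equality.
So raffinate = 0.3333 barrels, alkylate = 0.1542 barrels, butane = 2.6 barrels.
Hence cost = 60.98·0.3333 + 91.68·0.1542 + 59.27·2.6 = $188.5637.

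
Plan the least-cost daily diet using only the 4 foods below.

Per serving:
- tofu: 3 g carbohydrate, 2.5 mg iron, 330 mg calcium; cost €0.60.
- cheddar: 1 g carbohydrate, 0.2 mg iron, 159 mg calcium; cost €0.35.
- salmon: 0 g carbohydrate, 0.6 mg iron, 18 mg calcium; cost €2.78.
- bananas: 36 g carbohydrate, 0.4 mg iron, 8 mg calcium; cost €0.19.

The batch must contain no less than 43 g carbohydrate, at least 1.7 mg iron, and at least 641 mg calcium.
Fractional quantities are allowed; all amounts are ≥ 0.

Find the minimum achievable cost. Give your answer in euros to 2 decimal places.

Treat it as an LP. Let x1 = servings of tofu, x2 = servings of cheddar, x3 = servings of salmon, x4 = servings of bananas.
Minimize 0.6x1 + 0.35x2 + 2.78x3 + 0.19x4 s.t.:
  3x1 + 1x2 + 36x4 ≥ 43   (carbohydrate)
  2.5x1 + 0.2x2 + 0.6x3 + 0.4x4 ≥ 1.7   (iron)
  330x1 + 159x2 + 18x3 + 8x4 ≥ 641   (calcium)
  x1, x2, x3, x4 ≥ 0.
At the optimum only tofu, bananas are positive (cheddar, salmon = 0). Binding constraints: carbohydrate and calcium.
That vertex is x1 = 1.917, x4 = 1.035.
Objective = 0.6·1.917 + 0.19·1.035 = 1.3469.

€1.35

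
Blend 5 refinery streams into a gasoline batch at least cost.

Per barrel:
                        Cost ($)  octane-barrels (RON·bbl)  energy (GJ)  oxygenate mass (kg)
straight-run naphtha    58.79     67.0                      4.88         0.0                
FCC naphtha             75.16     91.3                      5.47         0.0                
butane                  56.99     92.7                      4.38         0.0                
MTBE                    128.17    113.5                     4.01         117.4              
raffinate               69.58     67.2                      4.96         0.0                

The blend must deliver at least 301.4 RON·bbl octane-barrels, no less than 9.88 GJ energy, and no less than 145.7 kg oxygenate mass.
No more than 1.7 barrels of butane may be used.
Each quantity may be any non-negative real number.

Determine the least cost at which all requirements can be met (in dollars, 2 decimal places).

$258.38

Let x1 = barrels of straight-run naphtha, x2 = barrels of FCC naphtha, x3 = barrels of butane, x4 = barrels of MTBE, x5 = barrels of raffinate.
Minimize 58.79x1 + 75.16x2 + 56.99x3 + 128.17x4 + 69.58x5 with:
  67x1 + 91.3x2 + 92.7x3 + 113.5x4 + 67.2x5 ≥ 301.4   (octane-barrels)
  4.88x1 + 5.47x2 + 4.38x3 + 4.01x4 + 4.96x5 ≥ 9.88   (energy)
  117.4x4 ≥ 145.7   (oxygenate mass)
  x3 ≤ 1.7
  x1, x2, x3, x4, x5 ≥ 0.
The optimal basis is {FCC naphtha, butane, MTBE}; straight-run naphtha, raffinate drop out. Binding constraints: octane-barrels, oxygenate mass, the butane cap.
So FCC naphtha = 0.032312 barrels, butane = 1.7 barrels, MTBE = 1.2411 barrels.
Hence cost = 75.16·0.032312 + 56.99·1.7 + 128.17·1.2411 = $258.3834.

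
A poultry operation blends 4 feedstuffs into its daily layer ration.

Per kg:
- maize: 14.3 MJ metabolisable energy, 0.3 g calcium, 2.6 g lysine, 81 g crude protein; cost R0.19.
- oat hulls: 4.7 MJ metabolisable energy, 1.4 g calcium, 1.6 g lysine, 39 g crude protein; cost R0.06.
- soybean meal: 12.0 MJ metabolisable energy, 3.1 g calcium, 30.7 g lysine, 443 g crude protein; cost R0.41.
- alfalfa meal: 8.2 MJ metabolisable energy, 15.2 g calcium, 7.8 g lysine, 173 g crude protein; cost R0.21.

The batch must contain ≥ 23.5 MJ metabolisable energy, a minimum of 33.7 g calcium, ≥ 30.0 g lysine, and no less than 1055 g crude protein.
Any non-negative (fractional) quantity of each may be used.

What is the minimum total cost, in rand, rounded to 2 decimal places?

R1.07

This is a linear program. Let x1 = kg of maize, x2 = kg of oat hulls, x3 = kg of soybean meal, x4 = kg of alfalfa meal.
Minimise 0.19x1 + 0.06x2 + 0.41x3 + 0.21x4 with:
  14.3x1 + 4.7x2 + 12x3 + 8.2x4 ≥ 23.5   (metabolisable energy)
  0.3x1 + 1.4x2 + 3.1x3 + 15.2x4 ≥ 33.7   (calcium)
  2.6x1 + 1.6x2 + 30.7x3 + 7.8x4 ≥ 30   (lysine)
  81x1 + 39x2 + 443x3 + 173x4 ≥ 1055   (crude protein)
  x1, x2, x3, x4 ≥ 0.
The optimal basis is {soybean meal, alfalfa meal}; maize, oat hulls drop out. There the calcium and crude protein constraints are tight.
Solving gives x3 = 1.647, x4 = 1.881.
Objective = 0.41·1.647 + 0.21·1.881 = 1.0703.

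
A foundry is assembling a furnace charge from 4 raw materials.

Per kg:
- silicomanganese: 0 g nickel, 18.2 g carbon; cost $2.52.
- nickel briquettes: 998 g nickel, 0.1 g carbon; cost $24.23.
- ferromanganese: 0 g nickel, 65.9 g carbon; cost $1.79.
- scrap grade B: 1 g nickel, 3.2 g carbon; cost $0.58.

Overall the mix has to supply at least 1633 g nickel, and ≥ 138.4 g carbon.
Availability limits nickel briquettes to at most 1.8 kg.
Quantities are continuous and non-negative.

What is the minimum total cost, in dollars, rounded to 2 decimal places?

Let x1 = kg of silicomanganese, x2 = kg of nickel briquettes, x3 = kg of ferromanganese, x4 = kg of scrap grade B.
Minimize 2.52x1 + 24.23x2 + 1.79x3 + 0.58x4 subject to:
  998x2 + 1x4 ≥ 1633   (nickel)
  18.2x1 + 0.1x2 + 65.9x3 + 3.2x4 ≥ 138.4   (carbon)
  x2 ≤ 1.8
  x1, x2, x3, x4 ≥ 0.
The cheapest feasible vertex uses only nickel briquettes, ferromanganese; silicomanganese, scrap grade B are not used. There the nickel and carbon constraints are tight.
That vertex is x2 = 1.636, x3 = 2.098.
Cost = 24.23·1.636 + 1.79·2.098 = 43.3957.

$43.40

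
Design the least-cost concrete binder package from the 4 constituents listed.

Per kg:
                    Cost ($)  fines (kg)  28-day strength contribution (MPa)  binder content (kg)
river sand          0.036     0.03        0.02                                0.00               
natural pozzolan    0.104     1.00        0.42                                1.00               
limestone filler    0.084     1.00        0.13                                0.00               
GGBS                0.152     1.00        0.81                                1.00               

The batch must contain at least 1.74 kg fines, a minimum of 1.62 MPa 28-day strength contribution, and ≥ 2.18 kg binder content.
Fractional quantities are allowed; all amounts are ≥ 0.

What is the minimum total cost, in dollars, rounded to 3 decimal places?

$0.313

Let x1 = kg of river sand, x2 = kg of natural pozzolan, x3 = kg of limestone filler, x4 = kg of GGBS.
Minimise 0.036x1 + 0.104x2 + 0.084x3 + 0.152x4 subject to:
  0.03x1 + 1x2 + 1x3 + 1x4 ≥ 1.74   (fines)
  0.02x1 + 0.42x2 + 0.13x3 + 0.81x4 ≥ 1.62   (28-day strength contribution)
  1x2 + 1x4 ≥ 2.18   (binder content)
  x1, x2, x3, x4 ≥ 0.
The cheapest feasible vertex uses only natural pozzolan, GGBS; river sand, limestone filler are not used. Binding constraints: 28-day strength contribution and binder content.
Optimal quantities: natural pozzolan = 0.3738 kg, GGBS = 1.806 kg.
Hence cost = 0.104·0.3738 + 0.152·1.806 = $0.31339.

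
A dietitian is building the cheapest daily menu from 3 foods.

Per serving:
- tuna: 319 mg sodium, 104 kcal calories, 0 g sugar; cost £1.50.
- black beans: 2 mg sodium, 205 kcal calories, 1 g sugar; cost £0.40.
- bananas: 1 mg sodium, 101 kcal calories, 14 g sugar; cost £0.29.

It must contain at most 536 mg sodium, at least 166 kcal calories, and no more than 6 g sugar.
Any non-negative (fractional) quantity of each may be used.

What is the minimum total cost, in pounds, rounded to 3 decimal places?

Let x1 = servings of tuna, x2 = servings of black beans, x3 = servings of bananas.
min 1.5x1 + 0.4x2 + 0.29x3 s.t.:
  319x1 + 2x2 + 1x3 ≤ 536   (sodium)
  104x1 + 205x2 + 101x3 ≥ 166   (calories)
  1x2 + 14x3 ≤ 6   (sugar)
  x1, x2, x3 ≥ 0.
The minimum-cost mix takes nothing from tuna, bananas — only black beans. There the calories constraint is tight.
Optimal quantities: black beans = 0.8098 servings.
Cost = 0.4·0.8098 = 0.32392.

£0.324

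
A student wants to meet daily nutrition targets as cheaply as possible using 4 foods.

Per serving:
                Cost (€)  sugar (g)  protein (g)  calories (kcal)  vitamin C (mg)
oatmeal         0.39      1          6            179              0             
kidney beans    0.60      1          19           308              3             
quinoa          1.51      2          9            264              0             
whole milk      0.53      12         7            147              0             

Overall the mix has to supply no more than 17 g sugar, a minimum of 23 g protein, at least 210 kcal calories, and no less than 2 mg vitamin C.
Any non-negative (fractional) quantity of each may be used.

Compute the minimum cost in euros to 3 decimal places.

€0.726

This is a linear program. Let x1 = servings of oatmeal, x2 = servings of kidney beans, x3 = servings of quinoa, x4 = servings of whole milk.
Minimize 0.39x1 + 0.6x2 + 1.51x3 + 0.53x4 with:
  1x1 + 1x2 + 2x3 + 12x4 ≤ 17   (sugar)
  6x1 + 19x2 + 9x3 + 7x4 ≥ 23   (protein)
  179x1 + 308x2 + 264x3 + 147x4 ≥ 210   (calories)
  3x2 ≥ 2   (vitamin C)
  x1, x2, x3, x4 ≥ 0.
The minimum-cost mix takes nothing from oatmeal, quinoa, whole milk — only kidney beans. There the protein constraint is tight.
So kidney beans = 1.2105 servings.
Objective = 0.6·1.2105 = 0.72630.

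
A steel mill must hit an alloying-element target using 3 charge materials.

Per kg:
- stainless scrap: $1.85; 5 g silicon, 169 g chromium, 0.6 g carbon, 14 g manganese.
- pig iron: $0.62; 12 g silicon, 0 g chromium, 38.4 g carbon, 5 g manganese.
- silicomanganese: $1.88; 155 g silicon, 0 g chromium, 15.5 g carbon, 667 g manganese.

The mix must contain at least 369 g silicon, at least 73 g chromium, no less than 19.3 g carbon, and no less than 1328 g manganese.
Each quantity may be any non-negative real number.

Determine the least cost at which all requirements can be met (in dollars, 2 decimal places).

This is a linear program. Let x1 = kg of stainless scrap, x2 = kg of pig iron, x3 = kg of silicomanganese.
min 1.85x1 + 0.62x2 + 1.88x3 with:
  5x1 + 12x2 + 155x3 ≥ 369   (silicon)
  169x1 ≥ 73   (chromium)
  0.6x1 + 38.4x2 + 15.5x3 ≥ 19.3   (carbon)
  14x1 + 5x2 + 667x3 ≥ 1328   (manganese)
  x1, x2, x3 ≥ 0.
The minimum-cost mix takes nothing from pig iron — only stainless scrap, silicomanganese. There the silicon and chromium constraints are tight.
Optimal quantities: stainless scrap = 0.432 kg, silicomanganese = 2.367 kg.
Cost = 1.85·0.432 + 1.88·2.367 = 5.2492.

$5.25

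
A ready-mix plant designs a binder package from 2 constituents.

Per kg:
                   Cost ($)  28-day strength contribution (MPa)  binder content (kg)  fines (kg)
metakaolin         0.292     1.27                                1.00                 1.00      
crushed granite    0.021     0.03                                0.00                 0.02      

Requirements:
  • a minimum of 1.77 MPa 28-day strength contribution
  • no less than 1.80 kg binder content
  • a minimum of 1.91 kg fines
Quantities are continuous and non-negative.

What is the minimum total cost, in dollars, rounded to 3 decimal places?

Set it up as a linear program. Let x1 = kg of metakaolin, x2 = kg of crushed granite.
min 0.292x1 + 0.021x2 with:
  1.27x1 + 0.03x2 ≥ 1.77   (28-day strength contribution)
  1x1 ≥ 1.8   (binder content)
  1x1 + 0.02x2 ≥ 1.91   (fines)
  x1, x2 ≥ 0.
The optimal basis is {metakaolin}; crushed granite drops out. The fines requirement is met with equality.
So metakaolin = 1.91 kg.
Cost = 0.292·1.91 = 0.55772.

$0.558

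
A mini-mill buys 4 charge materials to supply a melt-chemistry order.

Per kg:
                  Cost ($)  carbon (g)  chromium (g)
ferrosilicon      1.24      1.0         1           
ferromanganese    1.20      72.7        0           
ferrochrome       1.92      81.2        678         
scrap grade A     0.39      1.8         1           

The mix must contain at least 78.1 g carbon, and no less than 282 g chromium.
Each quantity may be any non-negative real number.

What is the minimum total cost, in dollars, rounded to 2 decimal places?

$1.53

Set it up as a linear program. Let x1 = kg of ferrosilicon, x2 = kg of ferromanganese, x3 = kg of ferrochrome, x4 = kg of scrap grade A.
min 1.24x1 + 1.2x2 + 1.92x3 + 0.39x4 subject to:
  1x1 + 72.7x2 + 81.2x3 + 1.8x4 ≥ 78.1   (carbon)
  1x1 + 678x3 + 1x4 ≥ 282   (chromium)
  x1, x2, x3, x4 ≥ 0.
At the optimum only ferromanganese, ferrochrome are positive (ferrosilicon, scrap grade A = 0). The carbon and chromium requirements are met with equality.
Optimal quantities: ferromanganese = 0.6097 kg, ferrochrome = 0.4159 kg.
Cost = 1.2·0.6097 + 1.92·0.4159 = 1.5302.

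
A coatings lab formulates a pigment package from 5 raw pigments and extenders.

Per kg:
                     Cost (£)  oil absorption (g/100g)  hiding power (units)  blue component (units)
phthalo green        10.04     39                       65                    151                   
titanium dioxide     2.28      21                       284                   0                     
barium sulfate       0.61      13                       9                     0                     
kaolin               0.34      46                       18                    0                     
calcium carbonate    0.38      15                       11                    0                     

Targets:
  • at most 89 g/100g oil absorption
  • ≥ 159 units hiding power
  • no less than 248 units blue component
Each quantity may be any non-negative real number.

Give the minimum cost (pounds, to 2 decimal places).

£16.91

Treat it as an LP. Let x1 = kg of phthalo green, x2 = kg of titanium dioxide, x3 = kg of barium sulfate, x4 = kg of kaolin, x5 = kg of calcium carbonate.
Minimize 10.04x1 + 2.28x2 + 0.61x3 + 0.34x4 + 0.38x5 s.t.:
  39x1 + 21x2 + 13x3 + 46x4 + 15x5 ≤ 89   (oil absorption)
  65x1 + 284x2 + 9x3 + 18x4 + 11x5 ≥ 159   (hiding power)
  151x1 ≥ 248   (blue component)
  x1, x2, x3, x4, x5 ≥ 0.
At the optimum only phthalo green, titanium dioxide are positive (barium sulfate, kaolin, calcium carbonate = 0). Binding constraints: hiding power and blue component.
Solving gives x1 = 1.642, x2 = 0.184.
Cost = 10.04·1.642 + 2.28·0.184 = 16.9052.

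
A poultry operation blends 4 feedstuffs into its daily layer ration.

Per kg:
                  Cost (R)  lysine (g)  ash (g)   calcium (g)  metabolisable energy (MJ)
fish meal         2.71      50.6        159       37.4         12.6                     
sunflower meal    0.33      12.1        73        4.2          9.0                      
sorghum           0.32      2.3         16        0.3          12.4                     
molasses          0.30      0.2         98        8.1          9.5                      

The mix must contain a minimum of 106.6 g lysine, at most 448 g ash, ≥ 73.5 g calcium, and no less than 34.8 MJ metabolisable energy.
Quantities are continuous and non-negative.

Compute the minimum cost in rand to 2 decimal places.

R5.24

Let x1 = kg of fish meal, x2 = kg of sunflower meal, x3 = kg of sorghum, x4 = kg of molasses.
Minimise 2.71x1 + 0.33x2 + 0.32x3 + 0.3x4 s.t.:
  50.6x1 + 12.1x2 + 2.3x3 + 0.2x4 ≥ 106.6   (lysine)
  159x1 + 73x2 + 16x3 + 98x4 ≤ 448   (ash)
  37.4x1 + 4.2x2 + 0.3x3 + 8.1x4 ≥ 73.5   (calcium)
  12.6x1 + 9x2 + 12.4x3 + 9.5x4 ≥ 34.8   (metabolisable energy)
  x1, x2, x3, x4 ≥ 0.
The minimum-cost mix takes nothing from sorghum — only fish meal, sunflower meal, molasses. There the lysine, ash, calcium constraints are tight.
So fish meal = 1.648 kg, sunflower meal = 1.911 kg, molasses = 0.4744 kg.
Cost = 2.71·1.648 + 0.33·1.911 + 0.3·0.4744 = 5.2390.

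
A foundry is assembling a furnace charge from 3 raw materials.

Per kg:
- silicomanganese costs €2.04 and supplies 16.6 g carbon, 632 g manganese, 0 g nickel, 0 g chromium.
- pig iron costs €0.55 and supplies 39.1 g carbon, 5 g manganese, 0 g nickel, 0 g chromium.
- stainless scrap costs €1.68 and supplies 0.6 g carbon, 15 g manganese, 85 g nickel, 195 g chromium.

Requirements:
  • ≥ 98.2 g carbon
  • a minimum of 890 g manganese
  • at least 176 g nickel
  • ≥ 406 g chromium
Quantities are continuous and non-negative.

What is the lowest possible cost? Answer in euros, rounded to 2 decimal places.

Treat it as an LP. Let x1 = kg of silicomanganese, x2 = kg of pig iron, x3 = kg of stainless scrap.
Minimise 2.04x1 + 0.55x2 + 1.68x3 subject to:
  16.6x1 + 39.1x2 + 0.6x3 ≥ 98.2   (carbon)
  632x1 + 5x2 + 15x3 ≥ 890   (manganese)
  85x3 ≥ 176   (nickel)
  195x3 ≥ 406   (chromium)
  x1, x2, x3 ≥ 0.
All 3 inputs are positive at the optimum. The carbon, manganese, chromium requirements are met with equality.
That vertex is x1 = 1.344, x2 = 1.909, x3 = 2.082.
Objective = 2.04·1.344 + 0.55·1.909 + 1.68·2.082 = 7.2895.

€7.29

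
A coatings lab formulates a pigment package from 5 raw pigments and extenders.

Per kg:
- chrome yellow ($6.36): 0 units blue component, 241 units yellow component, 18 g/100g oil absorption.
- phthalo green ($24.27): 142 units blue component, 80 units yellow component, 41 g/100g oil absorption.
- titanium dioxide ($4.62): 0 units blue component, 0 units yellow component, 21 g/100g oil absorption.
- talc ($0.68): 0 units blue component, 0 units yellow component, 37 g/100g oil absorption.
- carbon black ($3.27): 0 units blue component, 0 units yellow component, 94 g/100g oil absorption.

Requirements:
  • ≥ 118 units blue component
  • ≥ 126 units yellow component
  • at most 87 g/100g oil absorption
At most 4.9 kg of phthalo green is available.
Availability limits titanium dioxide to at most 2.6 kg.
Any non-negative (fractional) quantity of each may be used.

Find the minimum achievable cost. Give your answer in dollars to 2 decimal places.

$21.74

Let x1 = kg of chrome yellow, x2 = kg of phthalo green, x3 = kg of titanium dioxide, x4 = kg of talc, x5 = kg of carbon black.
min 6.36x1 + 24.27x2 + 4.62x3 + 0.68x4 + 3.27x5 subject to:
  142x2 ≥ 118   (blue component)
  241x1 + 80x2 ≥ 126   (yellow component)
  18x1 + 41x2 + 21x3 + 37x4 + 94x5 ≤ 87   (oil absorption)
  x2 ≤ 4.9
  x3 ≤ 2.6
  x1, x2, x3, x4, x5 ≥ 0.
At the optimum only chrome yellow, phthalo green are positive (titanium dioxide, talc, carbon black = 0). The blue component and yellow component requirements are met with equality.
So chrome yellow = 0.247 kg, phthalo green = 0.831 kg.
Total cost: 6.36·0.247 + 24.27·0.831 = 21.7393.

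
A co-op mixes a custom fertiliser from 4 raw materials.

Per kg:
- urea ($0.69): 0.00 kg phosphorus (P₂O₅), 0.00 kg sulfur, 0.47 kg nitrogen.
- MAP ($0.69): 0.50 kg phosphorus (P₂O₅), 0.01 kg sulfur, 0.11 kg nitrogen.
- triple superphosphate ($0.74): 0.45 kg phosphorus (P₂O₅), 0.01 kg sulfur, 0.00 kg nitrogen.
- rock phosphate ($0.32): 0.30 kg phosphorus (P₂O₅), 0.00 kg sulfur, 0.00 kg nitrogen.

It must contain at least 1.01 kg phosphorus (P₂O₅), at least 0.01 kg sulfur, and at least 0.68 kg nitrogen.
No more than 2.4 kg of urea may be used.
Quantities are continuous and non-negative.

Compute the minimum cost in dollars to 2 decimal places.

$2.07

This is a linear program. Let x1 = kg of urea, x2 = kg of MAP, x3 = kg of triple superphosphate, x4 = kg of rock phosphate.
Minimise 0.69x1 + 0.69x2 + 0.74x3 + 0.32x4 subject to:
  0.5x2 + 0.45x3 + 0.3x4 ≥ 1.01   (phosphorus (P₂O₅))
  0.01x2 + 0.01x3 ≥ 0.01   (sulfur)
  0.47x1 + 0.11x2 ≥ 0.68   (nitrogen)
  x1 ≤ 2.4
  x1, x2, x3, x4 ≥ 0.
At the optimum only urea, MAP are positive (triple superphosphate, rock phosphate = 0). The phosphorus (P₂O₅) and nitrogen requirements are met with equality.
Optimal quantities: urea = 0.974 kg, MAP = 2.02 kg.
Hence cost = 0.69·0.974 + 0.69·2.02 = $2.0659.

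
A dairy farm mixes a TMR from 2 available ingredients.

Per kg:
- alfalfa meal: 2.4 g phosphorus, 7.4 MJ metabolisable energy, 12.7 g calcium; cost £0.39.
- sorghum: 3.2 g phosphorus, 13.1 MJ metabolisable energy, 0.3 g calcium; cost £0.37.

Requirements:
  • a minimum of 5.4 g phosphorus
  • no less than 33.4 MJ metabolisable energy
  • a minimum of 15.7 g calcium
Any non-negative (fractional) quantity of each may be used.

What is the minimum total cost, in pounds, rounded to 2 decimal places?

£1.16

This is a linear program. Let x1 = kg of alfalfa meal, x2 = kg of sorghum.
Minimize 0.39x1 + 0.37x2 subject to:
  2.4x1 + 3.2x2 ≥ 5.4   (phosphorus)
  7.4x1 + 13.1x2 ≥ 33.4   (metabolisable energy)
  12.7x1 + 0.3x2 ≥ 15.7   (calcium)
  x1, x2 ≥ 0.
Both inputs are positive at the optimum. The metabolisable energy and calcium requirements are met with equality.
That vertex is x1 = 1.192, x2 = 1.876.
Hence cost = 0.39·1.192 + 0.37·1.876 = £1.1590.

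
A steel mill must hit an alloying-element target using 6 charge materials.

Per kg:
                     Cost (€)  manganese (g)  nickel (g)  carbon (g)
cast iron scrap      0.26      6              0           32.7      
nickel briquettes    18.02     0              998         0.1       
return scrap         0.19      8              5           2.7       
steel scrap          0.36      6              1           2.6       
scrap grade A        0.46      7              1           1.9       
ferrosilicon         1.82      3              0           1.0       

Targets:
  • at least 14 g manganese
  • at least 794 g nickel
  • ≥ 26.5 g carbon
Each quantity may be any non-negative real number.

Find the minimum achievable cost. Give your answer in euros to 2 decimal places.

Treat it as an LP. Let x1 = kg of cast iron scrap, x2 = kg of nickel briquettes, x3 = kg of return scrap, x4 = kg of steel scrap, x5 = kg of scrap grade A, x6 = kg of ferrosilicon.
min 0.26x1 + 18.02x2 + 0.19x3 + 0.36x4 + 0.46x5 + 1.82x6 s.t.:
  6x1 + 8x3 + 6x4 + 7x5 + 3x6 ≥ 14   (manganese)
  998x2 + 5x3 + 1x4 + 1x5 ≥ 794   (nickel)
  32.7x1 + 0.1x2 + 2.7x3 + 2.6x4 + 1.9x5 + 1x6 ≥ 26.5   (carbon)
  x1, x2, x3, x4, x5, x6 ≥ 0.
The cheapest feasible vertex uses only cast iron scrap, nickel briquettes, return scrap; steel scrap, scrap grade A, ferrosilicon are not used. Binding constraints: manganese, nickel, carbon.
Optimal quantities: cast iron scrap = 0.7073 kg, nickel briquettes = 0.7895 kg, return scrap = 1.22 kg.
Objective = 0.26·0.7073 + 18.02·0.7895 + 0.19·1.22 = 14.6425.

€14.64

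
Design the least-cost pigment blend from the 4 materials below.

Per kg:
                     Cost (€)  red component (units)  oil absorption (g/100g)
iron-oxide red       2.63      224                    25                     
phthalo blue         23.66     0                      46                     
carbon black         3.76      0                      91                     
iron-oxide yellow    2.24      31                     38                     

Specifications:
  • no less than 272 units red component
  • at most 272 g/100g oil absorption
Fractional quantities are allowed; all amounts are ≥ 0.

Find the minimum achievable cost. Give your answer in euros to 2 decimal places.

Let x1 = kg of iron-oxide red, x2 = kg of phthalo blue, x3 = kg of carbon black, x4 = kg of iron-oxide yellow.
Minimise 2.63x1 + 23.66x2 + 3.76x3 + 2.24x4 with:
  224x1 + 31x4 ≥ 272   (red component)
  25x1 + 46x2 + 91x3 + 38x4 ≤ 272   (oil absorption)
  x1, x2, x3, x4 ≥ 0.
The optimal basis is {iron-oxide red}; phthalo blue, carbon black, iron-oxide yellow drop out. The red component requirement is met with equality.
Solving gives x1 = 1.214.
Total cost: 2.63·1.214 = 3.1928.

€3.19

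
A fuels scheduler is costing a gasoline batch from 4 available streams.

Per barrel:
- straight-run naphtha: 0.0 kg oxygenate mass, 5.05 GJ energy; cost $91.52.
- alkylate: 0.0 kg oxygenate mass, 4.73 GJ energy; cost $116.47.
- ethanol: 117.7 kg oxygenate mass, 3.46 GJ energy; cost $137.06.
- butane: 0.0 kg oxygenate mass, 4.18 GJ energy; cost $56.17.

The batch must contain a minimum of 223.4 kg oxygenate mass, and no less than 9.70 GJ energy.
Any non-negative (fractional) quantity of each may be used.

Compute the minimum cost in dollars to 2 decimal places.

$302.24

Let x1 = barrels of straight-run naphtha, x2 = barrels of alkylate, x3 = barrels of ethanol, x4 = barrels of butane.
min 91.52x1 + 116.47x2 + 137.06x3 + 56.17x4 subject to:
  117.7x3 ≥ 223.4   (oxygenate mass)
  5.05x1 + 4.73x2 + 3.46x3 + 4.18x4 ≥ 9.7   (energy)
  x1, x2, x3, x4 ≥ 0.
The minimum-cost mix takes nothing from straight-run naphtha, alkylate — only ethanol, butane. Binding constraints: oxygenate mass and energy.
That vertex is x3 = 1.898, x4 = 0.7495.
Hence cost = 137.06·1.898 + 56.17·0.7495 = $302.2393.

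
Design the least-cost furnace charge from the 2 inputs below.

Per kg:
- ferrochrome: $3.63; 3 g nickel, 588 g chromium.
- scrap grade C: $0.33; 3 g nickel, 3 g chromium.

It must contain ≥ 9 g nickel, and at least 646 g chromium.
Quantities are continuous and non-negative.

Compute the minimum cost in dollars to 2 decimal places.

Set it up as a linear program. Let x1 = kg of ferrochrome, x2 = kg of scrap grade C.
min 3.63x1 + 0.33x2 s.t.:
  3x1 + 3x2 ≥ 9   (nickel)
  588x1 + 3x2 ≥ 646   (chromium)
  x1, x2 ≥ 0.
Both inputs are positive at the optimum. Binding constraints: nickel and chromium.
That vertex is x1 = 1.089, x2 = 1.911.
Total cost: 3.63·1.089 + 0.33·1.911 = 4.5837.

$4.58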